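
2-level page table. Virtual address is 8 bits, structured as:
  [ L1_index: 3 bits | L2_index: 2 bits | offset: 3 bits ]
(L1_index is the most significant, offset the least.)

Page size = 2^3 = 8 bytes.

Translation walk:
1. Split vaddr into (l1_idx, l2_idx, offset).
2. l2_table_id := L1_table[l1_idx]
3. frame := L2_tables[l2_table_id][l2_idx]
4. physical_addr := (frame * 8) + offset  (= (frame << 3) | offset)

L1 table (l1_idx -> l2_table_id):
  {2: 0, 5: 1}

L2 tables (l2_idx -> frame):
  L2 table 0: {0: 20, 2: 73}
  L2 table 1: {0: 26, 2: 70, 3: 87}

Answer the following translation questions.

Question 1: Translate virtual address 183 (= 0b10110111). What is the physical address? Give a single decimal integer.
vaddr = 183 = 0b10110111
Split: l1_idx=5, l2_idx=2, offset=7
L1[5] = 1
L2[1][2] = 70
paddr = 70 * 8 + 7 = 567

Answer: 567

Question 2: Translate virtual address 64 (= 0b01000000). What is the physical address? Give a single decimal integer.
Answer: 160

Derivation:
vaddr = 64 = 0b01000000
Split: l1_idx=2, l2_idx=0, offset=0
L1[2] = 0
L2[0][0] = 20
paddr = 20 * 8 + 0 = 160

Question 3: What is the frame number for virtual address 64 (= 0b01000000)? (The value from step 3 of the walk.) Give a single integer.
vaddr = 64: l1_idx=2, l2_idx=0
L1[2] = 0; L2[0][0] = 20

Answer: 20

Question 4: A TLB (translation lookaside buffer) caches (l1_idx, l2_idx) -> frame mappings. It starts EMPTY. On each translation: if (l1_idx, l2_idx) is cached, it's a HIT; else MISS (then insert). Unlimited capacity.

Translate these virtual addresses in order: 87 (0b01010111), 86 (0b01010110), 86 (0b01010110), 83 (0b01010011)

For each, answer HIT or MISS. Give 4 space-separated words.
Answer: MISS HIT HIT HIT

Derivation:
vaddr=87: (2,2) not in TLB -> MISS, insert
vaddr=86: (2,2) in TLB -> HIT
vaddr=86: (2,2) in TLB -> HIT
vaddr=83: (2,2) in TLB -> HIT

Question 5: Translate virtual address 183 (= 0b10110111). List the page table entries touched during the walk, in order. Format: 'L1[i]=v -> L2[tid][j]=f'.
vaddr = 183 = 0b10110111
Split: l1_idx=5, l2_idx=2, offset=7

Answer: L1[5]=1 -> L2[1][2]=70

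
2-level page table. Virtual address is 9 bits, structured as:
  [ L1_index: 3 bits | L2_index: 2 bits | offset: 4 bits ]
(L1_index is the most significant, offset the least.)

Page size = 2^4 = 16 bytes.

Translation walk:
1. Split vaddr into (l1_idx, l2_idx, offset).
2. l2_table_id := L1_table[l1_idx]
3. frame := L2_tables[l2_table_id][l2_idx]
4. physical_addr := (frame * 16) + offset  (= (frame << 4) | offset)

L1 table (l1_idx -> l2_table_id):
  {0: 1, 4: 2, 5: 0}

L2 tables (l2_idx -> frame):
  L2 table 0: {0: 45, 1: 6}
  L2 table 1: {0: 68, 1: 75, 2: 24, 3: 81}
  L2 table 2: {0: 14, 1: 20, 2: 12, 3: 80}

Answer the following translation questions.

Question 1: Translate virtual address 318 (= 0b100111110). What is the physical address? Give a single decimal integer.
vaddr = 318 = 0b100111110
Split: l1_idx=4, l2_idx=3, offset=14
L1[4] = 2
L2[2][3] = 80
paddr = 80 * 16 + 14 = 1294

Answer: 1294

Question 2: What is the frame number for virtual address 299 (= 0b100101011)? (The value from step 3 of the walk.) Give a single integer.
Answer: 12

Derivation:
vaddr = 299: l1_idx=4, l2_idx=2
L1[4] = 2; L2[2][2] = 12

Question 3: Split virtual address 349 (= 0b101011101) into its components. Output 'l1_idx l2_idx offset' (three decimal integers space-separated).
Answer: 5 1 13

Derivation:
vaddr = 349 = 0b101011101
  top 3 bits -> l1_idx = 5
  next 2 bits -> l2_idx = 1
  bottom 4 bits -> offset = 13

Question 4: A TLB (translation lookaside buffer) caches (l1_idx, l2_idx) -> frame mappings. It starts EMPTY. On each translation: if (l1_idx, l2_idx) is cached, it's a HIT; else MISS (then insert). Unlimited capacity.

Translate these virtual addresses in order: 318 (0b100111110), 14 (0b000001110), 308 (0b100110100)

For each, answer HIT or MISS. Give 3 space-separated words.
vaddr=318: (4,3) not in TLB -> MISS, insert
vaddr=14: (0,0) not in TLB -> MISS, insert
vaddr=308: (4,3) in TLB -> HIT

Answer: MISS MISS HIT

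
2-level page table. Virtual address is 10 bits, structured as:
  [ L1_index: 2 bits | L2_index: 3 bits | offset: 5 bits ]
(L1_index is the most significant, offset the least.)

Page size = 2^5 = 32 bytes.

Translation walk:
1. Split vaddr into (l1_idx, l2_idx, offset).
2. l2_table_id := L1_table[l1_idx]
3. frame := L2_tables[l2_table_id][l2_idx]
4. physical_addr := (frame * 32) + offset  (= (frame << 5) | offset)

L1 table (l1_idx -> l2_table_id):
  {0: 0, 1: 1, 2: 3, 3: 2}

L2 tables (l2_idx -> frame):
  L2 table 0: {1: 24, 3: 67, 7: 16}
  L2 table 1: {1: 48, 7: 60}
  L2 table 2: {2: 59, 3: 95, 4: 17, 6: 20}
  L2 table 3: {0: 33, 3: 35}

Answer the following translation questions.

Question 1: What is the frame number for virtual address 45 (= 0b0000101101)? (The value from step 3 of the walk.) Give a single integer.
Answer: 24

Derivation:
vaddr = 45: l1_idx=0, l2_idx=1
L1[0] = 0; L2[0][1] = 24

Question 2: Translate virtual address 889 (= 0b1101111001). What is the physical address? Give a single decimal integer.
Answer: 3065

Derivation:
vaddr = 889 = 0b1101111001
Split: l1_idx=3, l2_idx=3, offset=25
L1[3] = 2
L2[2][3] = 95
paddr = 95 * 32 + 25 = 3065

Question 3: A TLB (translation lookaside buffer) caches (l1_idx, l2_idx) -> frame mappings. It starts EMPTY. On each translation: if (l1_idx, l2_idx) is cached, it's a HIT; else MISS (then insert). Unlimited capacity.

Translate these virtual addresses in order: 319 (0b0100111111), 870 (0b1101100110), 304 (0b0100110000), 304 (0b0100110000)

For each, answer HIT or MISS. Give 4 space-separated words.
Answer: MISS MISS HIT HIT

Derivation:
vaddr=319: (1,1) not in TLB -> MISS, insert
vaddr=870: (3,3) not in TLB -> MISS, insert
vaddr=304: (1,1) in TLB -> HIT
vaddr=304: (1,1) in TLB -> HIT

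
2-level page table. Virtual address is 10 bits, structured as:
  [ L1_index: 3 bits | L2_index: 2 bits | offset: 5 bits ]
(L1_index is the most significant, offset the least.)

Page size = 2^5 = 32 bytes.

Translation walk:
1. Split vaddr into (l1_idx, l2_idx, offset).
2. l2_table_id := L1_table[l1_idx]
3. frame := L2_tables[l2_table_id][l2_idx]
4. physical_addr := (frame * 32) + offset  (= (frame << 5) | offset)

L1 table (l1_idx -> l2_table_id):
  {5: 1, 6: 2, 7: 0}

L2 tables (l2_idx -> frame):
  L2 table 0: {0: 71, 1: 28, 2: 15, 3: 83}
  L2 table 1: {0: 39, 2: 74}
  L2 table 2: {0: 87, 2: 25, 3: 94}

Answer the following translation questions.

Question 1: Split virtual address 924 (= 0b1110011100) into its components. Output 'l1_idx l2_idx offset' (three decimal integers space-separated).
Answer: 7 0 28

Derivation:
vaddr = 924 = 0b1110011100
  top 3 bits -> l1_idx = 7
  next 2 bits -> l2_idx = 0
  bottom 5 bits -> offset = 28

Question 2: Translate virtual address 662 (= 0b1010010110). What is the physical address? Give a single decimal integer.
Answer: 1270

Derivation:
vaddr = 662 = 0b1010010110
Split: l1_idx=5, l2_idx=0, offset=22
L1[5] = 1
L2[1][0] = 39
paddr = 39 * 32 + 22 = 1270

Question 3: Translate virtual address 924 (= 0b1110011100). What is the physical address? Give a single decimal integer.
vaddr = 924 = 0b1110011100
Split: l1_idx=7, l2_idx=0, offset=28
L1[7] = 0
L2[0][0] = 71
paddr = 71 * 32 + 28 = 2300

Answer: 2300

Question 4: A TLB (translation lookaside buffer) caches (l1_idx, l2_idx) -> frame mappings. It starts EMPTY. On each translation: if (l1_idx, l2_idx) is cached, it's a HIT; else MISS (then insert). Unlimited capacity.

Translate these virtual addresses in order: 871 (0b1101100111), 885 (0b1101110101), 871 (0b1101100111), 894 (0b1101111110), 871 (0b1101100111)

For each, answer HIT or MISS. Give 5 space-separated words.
vaddr=871: (6,3) not in TLB -> MISS, insert
vaddr=885: (6,3) in TLB -> HIT
vaddr=871: (6,3) in TLB -> HIT
vaddr=894: (6,3) in TLB -> HIT
vaddr=871: (6,3) in TLB -> HIT

Answer: MISS HIT HIT HIT HIT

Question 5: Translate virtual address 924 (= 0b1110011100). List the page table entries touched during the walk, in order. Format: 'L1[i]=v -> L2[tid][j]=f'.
vaddr = 924 = 0b1110011100
Split: l1_idx=7, l2_idx=0, offset=28

Answer: L1[7]=0 -> L2[0][0]=71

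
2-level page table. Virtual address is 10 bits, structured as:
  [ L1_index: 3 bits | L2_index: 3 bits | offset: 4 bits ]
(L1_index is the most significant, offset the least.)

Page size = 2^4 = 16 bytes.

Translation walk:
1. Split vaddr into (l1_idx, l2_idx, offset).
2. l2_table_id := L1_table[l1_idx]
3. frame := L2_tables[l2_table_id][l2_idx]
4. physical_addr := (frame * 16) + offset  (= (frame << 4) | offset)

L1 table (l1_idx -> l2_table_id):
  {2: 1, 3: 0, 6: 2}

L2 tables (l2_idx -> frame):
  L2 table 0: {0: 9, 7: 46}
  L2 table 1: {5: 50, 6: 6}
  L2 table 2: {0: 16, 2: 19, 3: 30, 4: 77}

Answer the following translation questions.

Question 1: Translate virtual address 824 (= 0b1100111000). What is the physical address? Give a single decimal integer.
vaddr = 824 = 0b1100111000
Split: l1_idx=6, l2_idx=3, offset=8
L1[6] = 2
L2[2][3] = 30
paddr = 30 * 16 + 8 = 488

Answer: 488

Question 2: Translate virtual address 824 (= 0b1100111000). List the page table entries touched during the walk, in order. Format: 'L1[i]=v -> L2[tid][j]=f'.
Answer: L1[6]=2 -> L2[2][3]=30

Derivation:
vaddr = 824 = 0b1100111000
Split: l1_idx=6, l2_idx=3, offset=8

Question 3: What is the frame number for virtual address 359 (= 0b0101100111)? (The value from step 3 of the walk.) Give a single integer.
vaddr = 359: l1_idx=2, l2_idx=6
L1[2] = 1; L2[1][6] = 6

Answer: 6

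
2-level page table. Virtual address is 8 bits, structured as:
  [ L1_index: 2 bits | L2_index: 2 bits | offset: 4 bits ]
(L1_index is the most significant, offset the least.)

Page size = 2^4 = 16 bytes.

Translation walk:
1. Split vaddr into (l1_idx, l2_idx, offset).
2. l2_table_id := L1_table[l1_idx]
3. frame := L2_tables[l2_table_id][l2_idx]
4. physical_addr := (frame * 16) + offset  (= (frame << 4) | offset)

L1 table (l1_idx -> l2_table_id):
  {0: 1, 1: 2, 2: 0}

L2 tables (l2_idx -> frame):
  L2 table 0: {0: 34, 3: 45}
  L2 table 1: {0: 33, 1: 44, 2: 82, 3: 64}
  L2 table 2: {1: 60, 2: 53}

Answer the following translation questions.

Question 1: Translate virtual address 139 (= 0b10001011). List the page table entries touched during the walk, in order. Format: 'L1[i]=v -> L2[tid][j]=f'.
vaddr = 139 = 0b10001011
Split: l1_idx=2, l2_idx=0, offset=11

Answer: L1[2]=0 -> L2[0][0]=34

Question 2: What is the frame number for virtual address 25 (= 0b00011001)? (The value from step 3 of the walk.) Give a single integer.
Answer: 44

Derivation:
vaddr = 25: l1_idx=0, l2_idx=1
L1[0] = 1; L2[1][1] = 44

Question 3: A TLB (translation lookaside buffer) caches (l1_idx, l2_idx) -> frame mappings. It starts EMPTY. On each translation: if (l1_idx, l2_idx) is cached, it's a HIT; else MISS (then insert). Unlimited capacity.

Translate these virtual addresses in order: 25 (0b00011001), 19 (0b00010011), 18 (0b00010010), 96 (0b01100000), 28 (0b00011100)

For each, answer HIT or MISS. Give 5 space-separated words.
vaddr=25: (0,1) not in TLB -> MISS, insert
vaddr=19: (0,1) in TLB -> HIT
vaddr=18: (0,1) in TLB -> HIT
vaddr=96: (1,2) not in TLB -> MISS, insert
vaddr=28: (0,1) in TLB -> HIT

Answer: MISS HIT HIT MISS HIT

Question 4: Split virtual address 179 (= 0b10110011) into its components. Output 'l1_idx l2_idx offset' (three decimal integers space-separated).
Answer: 2 3 3

Derivation:
vaddr = 179 = 0b10110011
  top 2 bits -> l1_idx = 2
  next 2 bits -> l2_idx = 3
  bottom 4 bits -> offset = 3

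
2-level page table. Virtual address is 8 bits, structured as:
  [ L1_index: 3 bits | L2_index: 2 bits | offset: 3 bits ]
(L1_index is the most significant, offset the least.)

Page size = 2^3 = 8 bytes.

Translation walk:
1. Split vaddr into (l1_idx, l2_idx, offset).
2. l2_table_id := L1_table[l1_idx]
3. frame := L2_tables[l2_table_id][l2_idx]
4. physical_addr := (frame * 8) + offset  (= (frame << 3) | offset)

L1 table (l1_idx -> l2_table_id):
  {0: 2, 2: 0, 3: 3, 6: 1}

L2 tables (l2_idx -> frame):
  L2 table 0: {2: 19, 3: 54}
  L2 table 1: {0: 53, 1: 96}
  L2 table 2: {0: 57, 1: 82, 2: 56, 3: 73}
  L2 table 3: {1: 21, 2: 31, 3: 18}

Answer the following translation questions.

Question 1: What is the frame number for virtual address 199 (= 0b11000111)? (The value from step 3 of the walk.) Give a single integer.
vaddr = 199: l1_idx=6, l2_idx=0
L1[6] = 1; L2[1][0] = 53

Answer: 53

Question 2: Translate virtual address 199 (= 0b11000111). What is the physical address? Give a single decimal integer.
Answer: 431

Derivation:
vaddr = 199 = 0b11000111
Split: l1_idx=6, l2_idx=0, offset=7
L1[6] = 1
L2[1][0] = 53
paddr = 53 * 8 + 7 = 431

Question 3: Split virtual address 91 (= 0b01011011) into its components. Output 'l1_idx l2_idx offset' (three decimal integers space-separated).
vaddr = 91 = 0b01011011
  top 3 bits -> l1_idx = 2
  next 2 bits -> l2_idx = 3
  bottom 3 bits -> offset = 3

Answer: 2 3 3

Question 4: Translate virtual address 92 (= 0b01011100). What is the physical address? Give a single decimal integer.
vaddr = 92 = 0b01011100
Split: l1_idx=2, l2_idx=3, offset=4
L1[2] = 0
L2[0][3] = 54
paddr = 54 * 8 + 4 = 436

Answer: 436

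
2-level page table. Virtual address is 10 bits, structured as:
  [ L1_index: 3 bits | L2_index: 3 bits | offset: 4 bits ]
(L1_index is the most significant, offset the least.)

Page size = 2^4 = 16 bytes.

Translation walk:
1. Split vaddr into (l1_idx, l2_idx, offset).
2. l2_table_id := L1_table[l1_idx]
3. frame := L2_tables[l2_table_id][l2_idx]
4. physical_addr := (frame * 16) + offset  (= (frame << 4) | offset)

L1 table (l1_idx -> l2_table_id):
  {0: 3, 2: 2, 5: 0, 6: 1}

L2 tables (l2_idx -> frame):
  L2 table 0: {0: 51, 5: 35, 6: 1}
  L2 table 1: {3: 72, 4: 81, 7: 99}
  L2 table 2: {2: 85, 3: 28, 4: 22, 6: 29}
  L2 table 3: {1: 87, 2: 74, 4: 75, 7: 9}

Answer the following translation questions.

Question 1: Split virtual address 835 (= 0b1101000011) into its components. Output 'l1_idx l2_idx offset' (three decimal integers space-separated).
vaddr = 835 = 0b1101000011
  top 3 bits -> l1_idx = 6
  next 3 bits -> l2_idx = 4
  bottom 4 bits -> offset = 3

Answer: 6 4 3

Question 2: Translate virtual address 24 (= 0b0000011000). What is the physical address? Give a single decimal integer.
Answer: 1400

Derivation:
vaddr = 24 = 0b0000011000
Split: l1_idx=0, l2_idx=1, offset=8
L1[0] = 3
L2[3][1] = 87
paddr = 87 * 16 + 8 = 1400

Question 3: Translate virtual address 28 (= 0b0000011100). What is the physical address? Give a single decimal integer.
Answer: 1404

Derivation:
vaddr = 28 = 0b0000011100
Split: l1_idx=0, l2_idx=1, offset=12
L1[0] = 3
L2[3][1] = 87
paddr = 87 * 16 + 12 = 1404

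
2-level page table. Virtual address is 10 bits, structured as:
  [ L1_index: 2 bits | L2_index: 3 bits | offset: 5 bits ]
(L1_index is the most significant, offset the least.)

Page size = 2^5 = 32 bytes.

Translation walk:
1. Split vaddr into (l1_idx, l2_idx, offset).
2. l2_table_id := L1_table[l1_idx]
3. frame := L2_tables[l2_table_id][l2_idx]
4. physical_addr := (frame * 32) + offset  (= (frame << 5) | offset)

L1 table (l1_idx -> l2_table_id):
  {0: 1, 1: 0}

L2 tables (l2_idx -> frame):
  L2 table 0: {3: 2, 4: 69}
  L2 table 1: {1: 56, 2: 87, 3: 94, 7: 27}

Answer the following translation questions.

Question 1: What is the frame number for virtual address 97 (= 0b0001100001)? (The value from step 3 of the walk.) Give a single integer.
vaddr = 97: l1_idx=0, l2_idx=3
L1[0] = 1; L2[1][3] = 94

Answer: 94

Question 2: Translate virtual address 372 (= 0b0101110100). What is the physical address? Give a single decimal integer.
vaddr = 372 = 0b0101110100
Split: l1_idx=1, l2_idx=3, offset=20
L1[1] = 0
L2[0][3] = 2
paddr = 2 * 32 + 20 = 84

Answer: 84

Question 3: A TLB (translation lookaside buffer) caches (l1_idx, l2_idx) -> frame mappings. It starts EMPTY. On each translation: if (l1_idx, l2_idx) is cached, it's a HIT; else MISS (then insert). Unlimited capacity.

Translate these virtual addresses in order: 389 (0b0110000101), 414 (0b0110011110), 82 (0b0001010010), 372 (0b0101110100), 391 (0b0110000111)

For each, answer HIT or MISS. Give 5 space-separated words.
vaddr=389: (1,4) not in TLB -> MISS, insert
vaddr=414: (1,4) in TLB -> HIT
vaddr=82: (0,2) not in TLB -> MISS, insert
vaddr=372: (1,3) not in TLB -> MISS, insert
vaddr=391: (1,4) in TLB -> HIT

Answer: MISS HIT MISS MISS HIT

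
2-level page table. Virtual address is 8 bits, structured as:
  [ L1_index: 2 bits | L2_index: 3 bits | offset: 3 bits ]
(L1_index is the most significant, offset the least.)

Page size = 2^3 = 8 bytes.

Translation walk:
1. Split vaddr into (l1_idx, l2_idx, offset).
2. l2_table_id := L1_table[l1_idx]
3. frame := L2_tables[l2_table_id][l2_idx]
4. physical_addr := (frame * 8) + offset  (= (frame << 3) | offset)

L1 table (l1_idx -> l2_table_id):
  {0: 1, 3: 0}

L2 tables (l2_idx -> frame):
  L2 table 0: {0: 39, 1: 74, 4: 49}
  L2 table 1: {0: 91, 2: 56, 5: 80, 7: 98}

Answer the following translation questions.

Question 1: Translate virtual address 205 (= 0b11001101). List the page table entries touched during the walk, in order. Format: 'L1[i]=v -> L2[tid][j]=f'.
vaddr = 205 = 0b11001101
Split: l1_idx=3, l2_idx=1, offset=5

Answer: L1[3]=0 -> L2[0][1]=74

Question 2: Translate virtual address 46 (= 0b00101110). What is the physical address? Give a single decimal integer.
vaddr = 46 = 0b00101110
Split: l1_idx=0, l2_idx=5, offset=6
L1[0] = 1
L2[1][5] = 80
paddr = 80 * 8 + 6 = 646

Answer: 646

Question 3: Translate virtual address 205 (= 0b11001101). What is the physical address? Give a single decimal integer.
Answer: 597

Derivation:
vaddr = 205 = 0b11001101
Split: l1_idx=3, l2_idx=1, offset=5
L1[3] = 0
L2[0][1] = 74
paddr = 74 * 8 + 5 = 597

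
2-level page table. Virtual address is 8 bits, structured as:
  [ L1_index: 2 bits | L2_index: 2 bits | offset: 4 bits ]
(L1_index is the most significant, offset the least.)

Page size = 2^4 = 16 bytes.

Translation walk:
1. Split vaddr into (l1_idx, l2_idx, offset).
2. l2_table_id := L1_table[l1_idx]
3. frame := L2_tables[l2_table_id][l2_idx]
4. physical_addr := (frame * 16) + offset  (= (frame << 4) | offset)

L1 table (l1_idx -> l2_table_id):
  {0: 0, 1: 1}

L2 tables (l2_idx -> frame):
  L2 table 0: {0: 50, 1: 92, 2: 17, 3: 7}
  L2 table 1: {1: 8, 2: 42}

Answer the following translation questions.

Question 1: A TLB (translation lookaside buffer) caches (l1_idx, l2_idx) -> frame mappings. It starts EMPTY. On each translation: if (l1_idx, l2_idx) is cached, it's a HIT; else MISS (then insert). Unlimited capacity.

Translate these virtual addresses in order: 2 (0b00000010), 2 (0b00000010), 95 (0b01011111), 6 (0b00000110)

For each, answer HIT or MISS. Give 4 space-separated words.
vaddr=2: (0,0) not in TLB -> MISS, insert
vaddr=2: (0,0) in TLB -> HIT
vaddr=95: (1,1) not in TLB -> MISS, insert
vaddr=6: (0,0) in TLB -> HIT

Answer: MISS HIT MISS HIT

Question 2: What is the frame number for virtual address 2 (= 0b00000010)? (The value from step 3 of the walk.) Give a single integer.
Answer: 50

Derivation:
vaddr = 2: l1_idx=0, l2_idx=0
L1[0] = 0; L2[0][0] = 50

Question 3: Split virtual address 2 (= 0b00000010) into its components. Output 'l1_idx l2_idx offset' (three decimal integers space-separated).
Answer: 0 0 2

Derivation:
vaddr = 2 = 0b00000010
  top 2 bits -> l1_idx = 0
  next 2 bits -> l2_idx = 0
  bottom 4 bits -> offset = 2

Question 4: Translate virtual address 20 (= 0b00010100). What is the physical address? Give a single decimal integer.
Answer: 1476

Derivation:
vaddr = 20 = 0b00010100
Split: l1_idx=0, l2_idx=1, offset=4
L1[0] = 0
L2[0][1] = 92
paddr = 92 * 16 + 4 = 1476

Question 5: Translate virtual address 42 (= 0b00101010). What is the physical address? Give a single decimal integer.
Answer: 282

Derivation:
vaddr = 42 = 0b00101010
Split: l1_idx=0, l2_idx=2, offset=10
L1[0] = 0
L2[0][2] = 17
paddr = 17 * 16 + 10 = 282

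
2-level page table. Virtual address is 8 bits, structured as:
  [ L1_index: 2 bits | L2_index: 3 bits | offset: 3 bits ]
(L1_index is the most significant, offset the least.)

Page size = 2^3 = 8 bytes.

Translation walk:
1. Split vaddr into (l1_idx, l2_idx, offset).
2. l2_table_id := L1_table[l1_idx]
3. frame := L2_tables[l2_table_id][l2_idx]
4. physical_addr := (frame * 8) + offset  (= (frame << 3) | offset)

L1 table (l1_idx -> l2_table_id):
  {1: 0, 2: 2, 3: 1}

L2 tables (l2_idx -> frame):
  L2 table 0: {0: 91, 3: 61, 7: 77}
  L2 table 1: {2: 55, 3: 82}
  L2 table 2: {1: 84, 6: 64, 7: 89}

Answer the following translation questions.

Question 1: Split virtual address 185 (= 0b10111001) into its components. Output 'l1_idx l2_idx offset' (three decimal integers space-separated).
vaddr = 185 = 0b10111001
  top 2 bits -> l1_idx = 2
  next 3 bits -> l2_idx = 7
  bottom 3 bits -> offset = 1

Answer: 2 7 1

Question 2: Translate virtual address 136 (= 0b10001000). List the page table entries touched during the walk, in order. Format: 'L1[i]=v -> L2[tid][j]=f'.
vaddr = 136 = 0b10001000
Split: l1_idx=2, l2_idx=1, offset=0

Answer: L1[2]=2 -> L2[2][1]=84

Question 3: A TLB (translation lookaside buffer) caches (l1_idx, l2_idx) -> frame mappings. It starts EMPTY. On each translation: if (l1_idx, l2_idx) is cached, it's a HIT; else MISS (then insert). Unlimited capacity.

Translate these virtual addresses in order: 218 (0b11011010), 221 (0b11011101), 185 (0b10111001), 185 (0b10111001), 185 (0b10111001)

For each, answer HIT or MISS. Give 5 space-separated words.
Answer: MISS HIT MISS HIT HIT

Derivation:
vaddr=218: (3,3) not in TLB -> MISS, insert
vaddr=221: (3,3) in TLB -> HIT
vaddr=185: (2,7) not in TLB -> MISS, insert
vaddr=185: (2,7) in TLB -> HIT
vaddr=185: (2,7) in TLB -> HIT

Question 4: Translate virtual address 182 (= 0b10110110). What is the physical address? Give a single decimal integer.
vaddr = 182 = 0b10110110
Split: l1_idx=2, l2_idx=6, offset=6
L1[2] = 2
L2[2][6] = 64
paddr = 64 * 8 + 6 = 518

Answer: 518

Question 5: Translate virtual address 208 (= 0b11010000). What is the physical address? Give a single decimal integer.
vaddr = 208 = 0b11010000
Split: l1_idx=3, l2_idx=2, offset=0
L1[3] = 1
L2[1][2] = 55
paddr = 55 * 8 + 0 = 440

Answer: 440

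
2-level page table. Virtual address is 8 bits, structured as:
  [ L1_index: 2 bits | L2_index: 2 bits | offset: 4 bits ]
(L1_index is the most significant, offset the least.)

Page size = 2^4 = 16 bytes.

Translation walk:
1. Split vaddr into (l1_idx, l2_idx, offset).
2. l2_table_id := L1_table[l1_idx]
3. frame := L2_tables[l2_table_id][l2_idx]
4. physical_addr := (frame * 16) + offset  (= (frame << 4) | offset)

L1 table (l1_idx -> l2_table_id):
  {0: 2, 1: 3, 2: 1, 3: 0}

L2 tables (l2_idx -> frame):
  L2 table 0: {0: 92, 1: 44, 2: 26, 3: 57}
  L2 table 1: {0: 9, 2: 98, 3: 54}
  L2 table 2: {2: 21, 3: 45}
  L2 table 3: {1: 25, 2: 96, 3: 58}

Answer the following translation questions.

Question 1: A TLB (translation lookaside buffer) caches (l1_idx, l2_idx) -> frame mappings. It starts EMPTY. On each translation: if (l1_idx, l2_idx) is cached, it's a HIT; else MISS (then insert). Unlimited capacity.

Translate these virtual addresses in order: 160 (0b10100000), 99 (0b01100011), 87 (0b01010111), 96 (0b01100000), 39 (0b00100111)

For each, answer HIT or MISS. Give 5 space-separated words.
Answer: MISS MISS MISS HIT MISS

Derivation:
vaddr=160: (2,2) not in TLB -> MISS, insert
vaddr=99: (1,2) not in TLB -> MISS, insert
vaddr=87: (1,1) not in TLB -> MISS, insert
vaddr=96: (1,2) in TLB -> HIT
vaddr=39: (0,2) not in TLB -> MISS, insert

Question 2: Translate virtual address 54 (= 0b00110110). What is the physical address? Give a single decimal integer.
vaddr = 54 = 0b00110110
Split: l1_idx=0, l2_idx=3, offset=6
L1[0] = 2
L2[2][3] = 45
paddr = 45 * 16 + 6 = 726

Answer: 726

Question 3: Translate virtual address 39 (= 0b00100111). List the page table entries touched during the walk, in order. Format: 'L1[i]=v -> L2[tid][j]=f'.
vaddr = 39 = 0b00100111
Split: l1_idx=0, l2_idx=2, offset=7

Answer: L1[0]=2 -> L2[2][2]=21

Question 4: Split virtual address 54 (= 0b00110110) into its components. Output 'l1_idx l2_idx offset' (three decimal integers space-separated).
Answer: 0 3 6

Derivation:
vaddr = 54 = 0b00110110
  top 2 bits -> l1_idx = 0
  next 2 bits -> l2_idx = 3
  bottom 4 bits -> offset = 6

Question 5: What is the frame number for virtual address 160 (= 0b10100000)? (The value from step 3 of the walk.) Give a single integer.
vaddr = 160: l1_idx=2, l2_idx=2
L1[2] = 1; L2[1][2] = 98

Answer: 98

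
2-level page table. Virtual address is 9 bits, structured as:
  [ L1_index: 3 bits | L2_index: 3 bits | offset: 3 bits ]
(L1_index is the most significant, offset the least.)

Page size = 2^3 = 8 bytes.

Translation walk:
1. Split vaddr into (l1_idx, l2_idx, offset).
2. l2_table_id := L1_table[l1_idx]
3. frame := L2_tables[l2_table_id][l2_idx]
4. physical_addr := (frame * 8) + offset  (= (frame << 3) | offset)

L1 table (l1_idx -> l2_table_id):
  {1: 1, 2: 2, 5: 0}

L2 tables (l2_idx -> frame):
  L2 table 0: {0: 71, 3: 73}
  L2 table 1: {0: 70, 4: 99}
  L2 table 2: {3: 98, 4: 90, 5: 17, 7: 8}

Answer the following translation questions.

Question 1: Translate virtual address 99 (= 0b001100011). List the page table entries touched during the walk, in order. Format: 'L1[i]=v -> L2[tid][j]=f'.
vaddr = 99 = 0b001100011
Split: l1_idx=1, l2_idx=4, offset=3

Answer: L1[1]=1 -> L2[1][4]=99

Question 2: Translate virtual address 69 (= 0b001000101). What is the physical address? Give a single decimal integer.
vaddr = 69 = 0b001000101
Split: l1_idx=1, l2_idx=0, offset=5
L1[1] = 1
L2[1][0] = 70
paddr = 70 * 8 + 5 = 565

Answer: 565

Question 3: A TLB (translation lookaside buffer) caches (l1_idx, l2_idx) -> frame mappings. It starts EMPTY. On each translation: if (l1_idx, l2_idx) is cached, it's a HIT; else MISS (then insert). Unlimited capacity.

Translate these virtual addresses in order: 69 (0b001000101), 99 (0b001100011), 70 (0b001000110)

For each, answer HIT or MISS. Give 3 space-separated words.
vaddr=69: (1,0) not in TLB -> MISS, insert
vaddr=99: (1,4) not in TLB -> MISS, insert
vaddr=70: (1,0) in TLB -> HIT

Answer: MISS MISS HIT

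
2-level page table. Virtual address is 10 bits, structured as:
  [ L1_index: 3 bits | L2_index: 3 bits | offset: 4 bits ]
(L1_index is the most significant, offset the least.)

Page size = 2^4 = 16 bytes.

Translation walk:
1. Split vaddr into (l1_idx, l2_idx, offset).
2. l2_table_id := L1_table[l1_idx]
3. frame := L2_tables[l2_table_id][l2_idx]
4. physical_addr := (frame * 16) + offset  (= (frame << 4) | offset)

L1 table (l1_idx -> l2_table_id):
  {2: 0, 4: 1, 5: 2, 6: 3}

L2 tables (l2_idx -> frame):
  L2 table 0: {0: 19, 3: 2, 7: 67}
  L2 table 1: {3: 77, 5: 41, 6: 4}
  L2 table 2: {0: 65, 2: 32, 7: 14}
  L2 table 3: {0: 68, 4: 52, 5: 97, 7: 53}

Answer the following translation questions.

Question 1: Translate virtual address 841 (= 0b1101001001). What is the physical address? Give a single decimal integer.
Answer: 841

Derivation:
vaddr = 841 = 0b1101001001
Split: l1_idx=6, l2_idx=4, offset=9
L1[6] = 3
L2[3][4] = 52
paddr = 52 * 16 + 9 = 841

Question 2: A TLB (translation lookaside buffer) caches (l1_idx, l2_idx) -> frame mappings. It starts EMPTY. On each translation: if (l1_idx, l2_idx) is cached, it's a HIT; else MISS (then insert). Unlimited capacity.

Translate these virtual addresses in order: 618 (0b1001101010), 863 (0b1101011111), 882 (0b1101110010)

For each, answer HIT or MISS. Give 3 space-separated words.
Answer: MISS MISS MISS

Derivation:
vaddr=618: (4,6) not in TLB -> MISS, insert
vaddr=863: (6,5) not in TLB -> MISS, insert
vaddr=882: (6,7) not in TLB -> MISS, insert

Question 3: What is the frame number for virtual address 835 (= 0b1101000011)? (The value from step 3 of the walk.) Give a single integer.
Answer: 52

Derivation:
vaddr = 835: l1_idx=6, l2_idx=4
L1[6] = 3; L2[3][4] = 52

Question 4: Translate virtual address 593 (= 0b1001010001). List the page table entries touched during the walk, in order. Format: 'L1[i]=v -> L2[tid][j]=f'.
Answer: L1[4]=1 -> L2[1][5]=41

Derivation:
vaddr = 593 = 0b1001010001
Split: l1_idx=4, l2_idx=5, offset=1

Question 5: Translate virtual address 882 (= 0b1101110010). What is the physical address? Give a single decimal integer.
vaddr = 882 = 0b1101110010
Split: l1_idx=6, l2_idx=7, offset=2
L1[6] = 3
L2[3][7] = 53
paddr = 53 * 16 + 2 = 850

Answer: 850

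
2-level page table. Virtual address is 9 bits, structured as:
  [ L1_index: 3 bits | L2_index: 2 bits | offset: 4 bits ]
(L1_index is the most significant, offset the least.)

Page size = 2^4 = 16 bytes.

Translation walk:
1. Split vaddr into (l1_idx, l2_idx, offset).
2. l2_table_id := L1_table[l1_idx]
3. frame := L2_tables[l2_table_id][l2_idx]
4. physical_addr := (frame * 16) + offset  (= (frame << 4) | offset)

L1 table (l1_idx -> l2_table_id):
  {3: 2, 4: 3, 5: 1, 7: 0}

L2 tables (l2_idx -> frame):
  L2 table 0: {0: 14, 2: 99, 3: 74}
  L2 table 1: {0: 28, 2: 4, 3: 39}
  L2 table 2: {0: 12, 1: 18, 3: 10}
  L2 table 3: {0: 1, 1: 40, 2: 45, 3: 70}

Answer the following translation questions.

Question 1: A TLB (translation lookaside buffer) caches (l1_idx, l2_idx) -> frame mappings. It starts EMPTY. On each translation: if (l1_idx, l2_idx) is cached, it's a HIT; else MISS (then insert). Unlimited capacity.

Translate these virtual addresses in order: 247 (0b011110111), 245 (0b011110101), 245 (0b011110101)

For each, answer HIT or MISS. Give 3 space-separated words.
vaddr=247: (3,3) not in TLB -> MISS, insert
vaddr=245: (3,3) in TLB -> HIT
vaddr=245: (3,3) in TLB -> HIT

Answer: MISS HIT HIT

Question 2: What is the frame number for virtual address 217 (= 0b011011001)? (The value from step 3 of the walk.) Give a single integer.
vaddr = 217: l1_idx=3, l2_idx=1
L1[3] = 2; L2[2][1] = 18

Answer: 18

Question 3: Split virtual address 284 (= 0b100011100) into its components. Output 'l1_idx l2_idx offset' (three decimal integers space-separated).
Answer: 4 1 12

Derivation:
vaddr = 284 = 0b100011100
  top 3 bits -> l1_idx = 4
  next 2 bits -> l2_idx = 1
  bottom 4 bits -> offset = 12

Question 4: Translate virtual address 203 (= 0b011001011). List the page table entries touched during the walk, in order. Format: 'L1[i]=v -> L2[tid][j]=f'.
Answer: L1[3]=2 -> L2[2][0]=12

Derivation:
vaddr = 203 = 0b011001011
Split: l1_idx=3, l2_idx=0, offset=11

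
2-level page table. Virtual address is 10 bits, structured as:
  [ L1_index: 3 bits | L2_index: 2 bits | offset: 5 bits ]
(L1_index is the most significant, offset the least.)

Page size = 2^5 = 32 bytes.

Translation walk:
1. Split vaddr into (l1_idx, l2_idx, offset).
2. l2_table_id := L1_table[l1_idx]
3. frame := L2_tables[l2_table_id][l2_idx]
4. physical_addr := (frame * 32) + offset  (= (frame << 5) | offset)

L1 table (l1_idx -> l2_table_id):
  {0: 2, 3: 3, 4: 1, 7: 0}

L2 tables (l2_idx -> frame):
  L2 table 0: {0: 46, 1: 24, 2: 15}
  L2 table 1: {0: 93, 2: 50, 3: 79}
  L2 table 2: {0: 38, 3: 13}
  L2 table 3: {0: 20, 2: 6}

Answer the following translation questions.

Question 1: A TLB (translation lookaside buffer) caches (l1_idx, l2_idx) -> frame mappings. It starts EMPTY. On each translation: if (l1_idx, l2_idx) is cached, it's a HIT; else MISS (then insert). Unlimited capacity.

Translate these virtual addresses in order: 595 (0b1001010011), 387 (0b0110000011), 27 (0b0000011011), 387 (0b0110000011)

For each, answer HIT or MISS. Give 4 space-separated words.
vaddr=595: (4,2) not in TLB -> MISS, insert
vaddr=387: (3,0) not in TLB -> MISS, insert
vaddr=27: (0,0) not in TLB -> MISS, insert
vaddr=387: (3,0) in TLB -> HIT

Answer: MISS MISS MISS HIT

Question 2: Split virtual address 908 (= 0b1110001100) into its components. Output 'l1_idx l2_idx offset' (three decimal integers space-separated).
Answer: 7 0 12

Derivation:
vaddr = 908 = 0b1110001100
  top 3 bits -> l1_idx = 7
  next 2 bits -> l2_idx = 0
  bottom 5 bits -> offset = 12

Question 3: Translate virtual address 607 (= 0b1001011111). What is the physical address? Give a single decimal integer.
vaddr = 607 = 0b1001011111
Split: l1_idx=4, l2_idx=2, offset=31
L1[4] = 1
L2[1][2] = 50
paddr = 50 * 32 + 31 = 1631

Answer: 1631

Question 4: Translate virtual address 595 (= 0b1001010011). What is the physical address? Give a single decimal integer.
Answer: 1619

Derivation:
vaddr = 595 = 0b1001010011
Split: l1_idx=4, l2_idx=2, offset=19
L1[4] = 1
L2[1][2] = 50
paddr = 50 * 32 + 19 = 1619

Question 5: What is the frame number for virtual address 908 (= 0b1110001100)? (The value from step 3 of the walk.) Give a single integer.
Answer: 46

Derivation:
vaddr = 908: l1_idx=7, l2_idx=0
L1[7] = 0; L2[0][0] = 46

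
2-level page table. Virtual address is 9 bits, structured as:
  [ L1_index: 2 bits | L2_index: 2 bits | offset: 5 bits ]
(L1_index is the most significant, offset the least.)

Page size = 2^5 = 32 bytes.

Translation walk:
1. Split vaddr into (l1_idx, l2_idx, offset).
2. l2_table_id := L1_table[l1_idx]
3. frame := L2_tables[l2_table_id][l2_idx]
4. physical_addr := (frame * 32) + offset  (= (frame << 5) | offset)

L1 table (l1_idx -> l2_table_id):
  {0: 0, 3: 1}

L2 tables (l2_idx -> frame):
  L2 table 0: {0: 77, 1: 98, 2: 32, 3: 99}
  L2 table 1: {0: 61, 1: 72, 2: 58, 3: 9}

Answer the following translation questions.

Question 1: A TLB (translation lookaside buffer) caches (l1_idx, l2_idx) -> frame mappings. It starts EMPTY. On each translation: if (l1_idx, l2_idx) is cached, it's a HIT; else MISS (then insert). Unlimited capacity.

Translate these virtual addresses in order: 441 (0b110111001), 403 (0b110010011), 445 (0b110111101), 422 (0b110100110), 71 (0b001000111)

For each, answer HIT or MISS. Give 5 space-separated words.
vaddr=441: (3,1) not in TLB -> MISS, insert
vaddr=403: (3,0) not in TLB -> MISS, insert
vaddr=445: (3,1) in TLB -> HIT
vaddr=422: (3,1) in TLB -> HIT
vaddr=71: (0,2) not in TLB -> MISS, insert

Answer: MISS MISS HIT HIT MISS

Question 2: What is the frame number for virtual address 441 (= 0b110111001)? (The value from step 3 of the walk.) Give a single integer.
vaddr = 441: l1_idx=3, l2_idx=1
L1[3] = 1; L2[1][1] = 72

Answer: 72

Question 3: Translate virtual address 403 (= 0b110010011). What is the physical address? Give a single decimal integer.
vaddr = 403 = 0b110010011
Split: l1_idx=3, l2_idx=0, offset=19
L1[3] = 1
L2[1][0] = 61
paddr = 61 * 32 + 19 = 1971

Answer: 1971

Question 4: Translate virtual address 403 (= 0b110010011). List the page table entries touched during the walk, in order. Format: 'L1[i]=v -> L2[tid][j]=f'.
vaddr = 403 = 0b110010011
Split: l1_idx=3, l2_idx=0, offset=19

Answer: L1[3]=1 -> L2[1][0]=61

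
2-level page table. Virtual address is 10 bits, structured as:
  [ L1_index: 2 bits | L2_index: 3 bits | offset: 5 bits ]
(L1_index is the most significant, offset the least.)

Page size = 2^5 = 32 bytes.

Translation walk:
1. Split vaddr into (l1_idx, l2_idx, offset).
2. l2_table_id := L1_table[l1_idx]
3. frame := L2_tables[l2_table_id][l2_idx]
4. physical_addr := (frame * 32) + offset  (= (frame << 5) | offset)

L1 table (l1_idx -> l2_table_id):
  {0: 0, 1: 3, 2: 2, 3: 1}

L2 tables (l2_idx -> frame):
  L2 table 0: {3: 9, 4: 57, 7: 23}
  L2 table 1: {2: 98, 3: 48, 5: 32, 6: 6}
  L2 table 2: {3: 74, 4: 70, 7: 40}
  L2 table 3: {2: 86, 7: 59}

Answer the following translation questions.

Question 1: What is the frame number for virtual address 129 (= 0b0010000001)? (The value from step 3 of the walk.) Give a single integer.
Answer: 57

Derivation:
vaddr = 129: l1_idx=0, l2_idx=4
L1[0] = 0; L2[0][4] = 57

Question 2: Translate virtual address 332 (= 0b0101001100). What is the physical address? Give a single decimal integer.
Answer: 2764

Derivation:
vaddr = 332 = 0b0101001100
Split: l1_idx=1, l2_idx=2, offset=12
L1[1] = 3
L2[3][2] = 86
paddr = 86 * 32 + 12 = 2764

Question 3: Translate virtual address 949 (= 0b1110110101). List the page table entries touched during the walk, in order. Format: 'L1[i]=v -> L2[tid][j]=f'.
vaddr = 949 = 0b1110110101
Split: l1_idx=3, l2_idx=5, offset=21

Answer: L1[3]=1 -> L2[1][5]=32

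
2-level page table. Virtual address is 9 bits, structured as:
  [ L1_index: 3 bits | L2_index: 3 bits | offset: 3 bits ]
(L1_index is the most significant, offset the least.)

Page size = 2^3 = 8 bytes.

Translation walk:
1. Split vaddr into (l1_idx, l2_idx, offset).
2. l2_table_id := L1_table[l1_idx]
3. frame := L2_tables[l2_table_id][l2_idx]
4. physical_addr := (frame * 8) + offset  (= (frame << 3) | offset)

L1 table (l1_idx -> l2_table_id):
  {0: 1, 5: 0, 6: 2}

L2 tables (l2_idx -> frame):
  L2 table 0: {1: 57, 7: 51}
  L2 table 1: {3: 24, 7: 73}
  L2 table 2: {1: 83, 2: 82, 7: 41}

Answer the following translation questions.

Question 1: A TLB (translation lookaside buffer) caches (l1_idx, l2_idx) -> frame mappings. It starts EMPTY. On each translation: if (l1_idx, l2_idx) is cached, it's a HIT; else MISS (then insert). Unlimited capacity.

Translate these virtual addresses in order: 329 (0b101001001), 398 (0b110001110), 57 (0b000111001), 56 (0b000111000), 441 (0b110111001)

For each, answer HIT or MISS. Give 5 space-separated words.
vaddr=329: (5,1) not in TLB -> MISS, insert
vaddr=398: (6,1) not in TLB -> MISS, insert
vaddr=57: (0,7) not in TLB -> MISS, insert
vaddr=56: (0,7) in TLB -> HIT
vaddr=441: (6,7) not in TLB -> MISS, insert

Answer: MISS MISS MISS HIT MISS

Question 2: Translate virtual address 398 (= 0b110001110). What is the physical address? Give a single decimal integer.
vaddr = 398 = 0b110001110
Split: l1_idx=6, l2_idx=1, offset=6
L1[6] = 2
L2[2][1] = 83
paddr = 83 * 8 + 6 = 670

Answer: 670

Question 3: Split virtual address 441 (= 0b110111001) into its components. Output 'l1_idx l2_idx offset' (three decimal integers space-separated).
Answer: 6 7 1

Derivation:
vaddr = 441 = 0b110111001
  top 3 bits -> l1_idx = 6
  next 3 bits -> l2_idx = 7
  bottom 3 bits -> offset = 1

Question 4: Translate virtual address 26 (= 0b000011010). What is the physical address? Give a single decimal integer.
Answer: 194

Derivation:
vaddr = 26 = 0b000011010
Split: l1_idx=0, l2_idx=3, offset=2
L1[0] = 1
L2[1][3] = 24
paddr = 24 * 8 + 2 = 194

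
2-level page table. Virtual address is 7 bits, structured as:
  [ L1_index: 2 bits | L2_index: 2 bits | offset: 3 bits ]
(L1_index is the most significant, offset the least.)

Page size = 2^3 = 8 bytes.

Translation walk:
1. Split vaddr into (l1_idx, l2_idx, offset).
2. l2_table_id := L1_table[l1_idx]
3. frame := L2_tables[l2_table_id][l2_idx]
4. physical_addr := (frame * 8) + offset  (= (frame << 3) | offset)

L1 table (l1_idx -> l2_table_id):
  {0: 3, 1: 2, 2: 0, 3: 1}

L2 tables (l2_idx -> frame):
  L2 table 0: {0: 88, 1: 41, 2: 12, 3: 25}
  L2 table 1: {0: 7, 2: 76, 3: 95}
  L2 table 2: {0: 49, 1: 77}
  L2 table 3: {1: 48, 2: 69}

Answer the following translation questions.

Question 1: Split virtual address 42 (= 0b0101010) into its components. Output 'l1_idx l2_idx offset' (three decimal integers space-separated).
Answer: 1 1 2

Derivation:
vaddr = 42 = 0b0101010
  top 2 bits -> l1_idx = 1
  next 2 bits -> l2_idx = 1
  bottom 3 bits -> offset = 2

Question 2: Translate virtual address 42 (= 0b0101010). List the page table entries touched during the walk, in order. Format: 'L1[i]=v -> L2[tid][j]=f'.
vaddr = 42 = 0b0101010
Split: l1_idx=1, l2_idx=1, offset=2

Answer: L1[1]=2 -> L2[2][1]=77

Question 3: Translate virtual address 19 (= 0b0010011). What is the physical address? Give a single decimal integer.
Answer: 555

Derivation:
vaddr = 19 = 0b0010011
Split: l1_idx=0, l2_idx=2, offset=3
L1[0] = 3
L2[3][2] = 69
paddr = 69 * 8 + 3 = 555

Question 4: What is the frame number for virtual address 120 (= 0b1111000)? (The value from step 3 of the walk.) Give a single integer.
Answer: 95

Derivation:
vaddr = 120: l1_idx=3, l2_idx=3
L1[3] = 1; L2[1][3] = 95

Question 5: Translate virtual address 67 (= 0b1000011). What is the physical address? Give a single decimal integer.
vaddr = 67 = 0b1000011
Split: l1_idx=2, l2_idx=0, offset=3
L1[2] = 0
L2[0][0] = 88
paddr = 88 * 8 + 3 = 707

Answer: 707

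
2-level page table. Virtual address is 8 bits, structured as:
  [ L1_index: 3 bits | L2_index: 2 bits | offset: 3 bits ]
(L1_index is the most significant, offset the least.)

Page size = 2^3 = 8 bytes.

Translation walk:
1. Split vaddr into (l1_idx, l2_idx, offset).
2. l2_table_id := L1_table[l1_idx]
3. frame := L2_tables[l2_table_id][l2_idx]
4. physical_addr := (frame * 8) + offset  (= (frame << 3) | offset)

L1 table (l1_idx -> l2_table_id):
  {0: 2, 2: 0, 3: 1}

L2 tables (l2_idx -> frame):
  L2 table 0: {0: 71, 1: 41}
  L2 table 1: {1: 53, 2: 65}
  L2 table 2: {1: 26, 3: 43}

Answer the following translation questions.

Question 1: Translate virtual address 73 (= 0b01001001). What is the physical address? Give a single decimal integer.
vaddr = 73 = 0b01001001
Split: l1_idx=2, l2_idx=1, offset=1
L1[2] = 0
L2[0][1] = 41
paddr = 41 * 8 + 1 = 329

Answer: 329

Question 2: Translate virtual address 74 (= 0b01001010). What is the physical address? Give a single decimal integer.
vaddr = 74 = 0b01001010
Split: l1_idx=2, l2_idx=1, offset=2
L1[2] = 0
L2[0][1] = 41
paddr = 41 * 8 + 2 = 330

Answer: 330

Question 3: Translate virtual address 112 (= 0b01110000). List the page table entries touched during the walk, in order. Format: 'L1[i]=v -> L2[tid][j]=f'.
vaddr = 112 = 0b01110000
Split: l1_idx=3, l2_idx=2, offset=0

Answer: L1[3]=1 -> L2[1][2]=65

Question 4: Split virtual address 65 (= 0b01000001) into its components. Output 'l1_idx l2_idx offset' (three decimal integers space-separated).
Answer: 2 0 1

Derivation:
vaddr = 65 = 0b01000001
  top 3 bits -> l1_idx = 2
  next 2 bits -> l2_idx = 0
  bottom 3 bits -> offset = 1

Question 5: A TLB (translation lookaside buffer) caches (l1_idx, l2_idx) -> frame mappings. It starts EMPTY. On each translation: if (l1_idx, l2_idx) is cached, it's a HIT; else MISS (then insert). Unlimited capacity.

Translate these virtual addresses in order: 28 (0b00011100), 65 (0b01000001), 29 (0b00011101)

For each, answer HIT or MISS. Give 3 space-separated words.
vaddr=28: (0,3) not in TLB -> MISS, insert
vaddr=65: (2,0) not in TLB -> MISS, insert
vaddr=29: (0,3) in TLB -> HIT

Answer: MISS MISS HIT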